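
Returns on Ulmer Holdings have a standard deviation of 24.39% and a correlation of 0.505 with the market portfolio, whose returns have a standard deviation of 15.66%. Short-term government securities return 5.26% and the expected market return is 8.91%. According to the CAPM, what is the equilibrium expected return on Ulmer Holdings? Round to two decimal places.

β = ρ × σ_i / σ_m = 0.505 × 24.39% / 15.66% = 0.7865
MRP = 8.91% − 5.26% = 3.65%
E(R) = 5.26% + 0.7865 × 3.65% = 8.13%

8.13%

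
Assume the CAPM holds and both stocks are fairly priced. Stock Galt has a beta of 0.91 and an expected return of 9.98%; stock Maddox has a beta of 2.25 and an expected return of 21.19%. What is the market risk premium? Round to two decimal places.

Both satisfy E(R) = R_f + β·MRP, so the slope of the SML is
MRP = (21.19% − 9.98%) / (2.25 − 0.91) = 11.21% / 1.34 = 8.3657%

8.37%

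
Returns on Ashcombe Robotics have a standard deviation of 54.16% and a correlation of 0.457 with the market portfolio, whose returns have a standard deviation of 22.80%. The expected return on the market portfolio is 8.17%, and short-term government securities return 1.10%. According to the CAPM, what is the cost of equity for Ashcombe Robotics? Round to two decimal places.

β = ρ × σ_i / σ_m = 0.457 × 54.16% / 22.80% = 1.0856
MRP = 8.17% − 1.10% = 7.07%
E(R) = 1.10% + 1.0856 × 7.07% = 8.78%

8.78%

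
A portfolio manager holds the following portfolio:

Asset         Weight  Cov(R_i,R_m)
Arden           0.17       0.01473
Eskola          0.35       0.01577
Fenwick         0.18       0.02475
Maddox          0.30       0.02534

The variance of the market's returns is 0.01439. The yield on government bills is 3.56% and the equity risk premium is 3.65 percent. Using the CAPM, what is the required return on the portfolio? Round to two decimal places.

β_Arden = 0.01473 / 0.01439 = 1.0236
β_Eskola = 0.01577 / 0.01439 = 1.0959
β_Fenwick = 0.02475 / 0.01439 = 1.7199
β_Maddox = 0.02534 / 0.01439 = 1.7609
β_P = Σ w_i β_i = 0.17×1.0236 + 0.35×1.0959 + 0.18×1.7199 + 0.30×1.7609 = 1.3954
E(R_P) = R_f + β_P × MRP = 3.56% + 1.3954 × 3.65% = 8.65%

8.65%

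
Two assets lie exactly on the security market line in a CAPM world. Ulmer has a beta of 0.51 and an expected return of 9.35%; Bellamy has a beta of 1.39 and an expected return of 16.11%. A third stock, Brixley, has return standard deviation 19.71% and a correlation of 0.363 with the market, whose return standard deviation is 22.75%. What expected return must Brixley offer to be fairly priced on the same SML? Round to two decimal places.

MRP = (16.11% − 9.35%) / (1.39 − 0.51) = 7.6818%
R_f = 9.35% − 0.51 × 7.6818% = 5.4323%
β_Brixley = ρ·σ_i/σ_m = 0.363 × 19.71 / 22.75 = 0.3145
E(R_Brixley) = R_f + β × MRP = 5.4323% + 0.3145 × 7.6818% = 7.85%

7.85%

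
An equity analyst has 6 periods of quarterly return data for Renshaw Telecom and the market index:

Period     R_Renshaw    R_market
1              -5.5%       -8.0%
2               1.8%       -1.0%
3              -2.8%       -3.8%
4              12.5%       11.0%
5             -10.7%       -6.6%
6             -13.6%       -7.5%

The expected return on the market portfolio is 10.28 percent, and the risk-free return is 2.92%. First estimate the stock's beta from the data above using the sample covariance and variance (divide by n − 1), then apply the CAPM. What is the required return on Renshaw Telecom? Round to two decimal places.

Mean R_i = (-5.5 + 1.8 − 2.8 + 12.5 − 10.7 − 13.6) / 6 = -3.0500%
Mean R_m = (-8.0 − 1.0 − 3.8 + 11.0 − 6.6 − 7.5) / 6 = -2.6500%
Σ(R_i − R̄_i)(R_m − R̄_m) = 314.4650  ⇒  Cov = 314.4650 / 5 = 62.8930
Σ(R_m − R̄_m)² = 258.1150  ⇒  Var(R_m) = 258.1150 / 5 = 51.6230
β = Cov / Var(R_m) = 62.8930 / 51.6230 = 1.2183
MRP = 10.28% − 2.92% = 7.36%
E(R) = R_f + β × MRP = 2.92% + 1.2183 × 7.36% = 11.89%

11.89%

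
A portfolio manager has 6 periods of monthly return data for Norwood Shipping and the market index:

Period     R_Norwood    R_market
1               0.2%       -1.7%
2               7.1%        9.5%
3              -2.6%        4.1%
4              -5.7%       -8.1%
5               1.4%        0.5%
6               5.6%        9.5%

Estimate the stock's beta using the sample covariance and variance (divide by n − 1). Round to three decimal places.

0.609

Mean R_i = (0.2 + 7.1 − 2.6 − 5.7 + 1.4 + 5.6) / 6 = 1.0000%
Mean R_m = (-1.7 + 9.5 + 4.1 − 8.1 + 0.5 + 9.5) / 6 = 2.3000%
Σ(R_i − R̄_i)(R_m − R̄_m) = 142.7200  ⇒  Cov = 142.7200 / 5 = 28.5440
Σ(R_m − R̄_m)² = 234.3200  ⇒  Var(R_m) = 234.3200 / 5 = 46.8640
β = Cov / Var(R_m) = 28.5440 / 46.8640 = 0.6091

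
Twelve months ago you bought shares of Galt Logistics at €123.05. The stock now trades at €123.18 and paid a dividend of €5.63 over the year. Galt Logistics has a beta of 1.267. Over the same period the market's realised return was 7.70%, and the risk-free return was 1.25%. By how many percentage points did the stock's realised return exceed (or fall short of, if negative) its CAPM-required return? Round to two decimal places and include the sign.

-4.74%

Realised HPR = (P1 + D1 − P0) / P0 = (123.18 + 5.63 − 123.05) / 123.05 = 5.76 / 123.05 = 4.6810%
MRP = 7.70% − 1.25% = 6.45%
CAPM required = R_f + β·MRP = 1.25% + 1.267 × 6.45% = 9.42215%
α = realised − required = 4.6810% − 9.42215% = -4.74%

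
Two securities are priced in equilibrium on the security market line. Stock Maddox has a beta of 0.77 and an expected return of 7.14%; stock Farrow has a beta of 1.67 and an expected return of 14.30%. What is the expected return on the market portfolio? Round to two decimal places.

8.97%

Both satisfy E(R) = R_f + β·MRP, so the slope of the SML is
MRP = (14.30% − 7.14%) / (1.67 − 0.77) = 7.16% / 0.90 = 7.9556%
R_f = E(R_Maddox) − β_Maddox·MRP = 7.14% − 0.77 × 7.9556% = 1.0142%
E(R_m) = R_f + MRP = 1.0142% + 7.9556% = 8.97%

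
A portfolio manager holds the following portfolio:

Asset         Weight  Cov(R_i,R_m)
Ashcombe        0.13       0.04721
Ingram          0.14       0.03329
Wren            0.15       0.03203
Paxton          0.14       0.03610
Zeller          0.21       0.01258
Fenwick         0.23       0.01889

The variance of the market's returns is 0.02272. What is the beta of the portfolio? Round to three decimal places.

1.217

β_Ashcombe = 0.04721 / 0.02272 = 2.0779
β_Ingram = 0.03329 / 0.02272 = 1.4652
β_Wren = 0.03203 / 0.02272 = 1.4098
β_Paxton = 0.03610 / 0.02272 = 1.5889
β_Zeller = 0.01258 / 0.02272 = 0.5537
β_Fenwick = 0.01889 / 0.02272 = 0.8314
β_P = Σ w_i β_i = 0.13×2.0779 + 0.14×1.4652 + 0.15×1.4098 + 0.14×1.5889 + 0.21×0.5537 + 0.23×0.8314 = 1.2167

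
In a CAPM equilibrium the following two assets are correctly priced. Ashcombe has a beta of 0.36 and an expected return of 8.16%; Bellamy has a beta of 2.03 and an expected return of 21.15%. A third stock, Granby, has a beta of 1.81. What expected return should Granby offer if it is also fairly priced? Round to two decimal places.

19.44%

MRP (SML slope) = (21.15% − 8.16%) / (2.03 − 0.36) = 12.99% / 1.67 = 7.7784%
R_f (intercept) = 8.16% − 0.36 × 7.7784% = 5.3598%
E(R_Granby) = R_f + β × MRP = 5.3598% + 1.81 × 7.7784% = 19.44%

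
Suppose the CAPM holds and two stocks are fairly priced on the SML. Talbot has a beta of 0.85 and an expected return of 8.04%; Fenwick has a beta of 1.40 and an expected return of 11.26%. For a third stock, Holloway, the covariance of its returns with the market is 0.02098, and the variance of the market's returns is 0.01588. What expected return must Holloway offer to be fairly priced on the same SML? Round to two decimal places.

MRP = (11.26% − 8.04%) / (1.40 − 0.85) = 5.8545%
R_f = 8.04% − 0.85 × 5.8545% = 3.0637%
β_Holloway = Cov / Var(R_m) = 0.02098 / 0.01588 = 1.3212
E(R_Holloway) = R_f + β × MRP = 3.0637% + 1.3212 × 5.8545% = 10.80%

10.80%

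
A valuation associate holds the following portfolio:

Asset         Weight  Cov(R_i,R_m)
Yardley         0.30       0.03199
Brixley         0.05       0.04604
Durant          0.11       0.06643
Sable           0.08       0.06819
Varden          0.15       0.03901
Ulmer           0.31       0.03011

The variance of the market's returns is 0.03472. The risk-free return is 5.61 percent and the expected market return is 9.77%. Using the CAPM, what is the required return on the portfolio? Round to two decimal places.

10.38%

β_Yardley = 0.03199 / 0.03472 = 0.9214
β_Brixley = 0.04604 / 0.03472 = 1.3260
β_Durant = 0.06643 / 0.03472 = 1.9133
β_Sable = 0.06819 / 0.03472 = 1.9640
β_Varden = 0.03901 / 0.03472 = 1.1236
β_Ulmer = 0.03011 / 0.03472 = 0.8672
β_P = Σ w_i β_i = 0.30×0.9214 + 0.05×1.3260 + 0.11×1.9133 + 0.08×1.9640 + 0.15×1.1236 + 0.31×0.8672 = 1.1477
MRP = 9.77% − 5.61% = 4.16%
E(R_P) = R_f + β_P × MRP = 5.61% + 1.1477 × 4.16% = 10.38%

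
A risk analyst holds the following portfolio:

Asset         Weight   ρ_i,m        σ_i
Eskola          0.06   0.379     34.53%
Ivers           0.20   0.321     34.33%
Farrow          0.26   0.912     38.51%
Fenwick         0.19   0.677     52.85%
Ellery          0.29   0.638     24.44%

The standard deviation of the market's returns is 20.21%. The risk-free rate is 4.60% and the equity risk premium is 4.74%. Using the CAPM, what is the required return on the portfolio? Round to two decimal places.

β_Eskola = 0.379 × 34.53% / 20.21% = 0.6475
β_Ivers = 0.321 × 34.33% / 20.21% = 0.5453
β_Farrow = 0.912 × 38.51% / 20.21% = 1.7378
β_Fenwick = 0.677 × 52.85% / 20.21% = 1.7704
β_Ellery = 0.638 × 24.44% / 20.21% = 0.7715
β_P = Σ w_i β_i = 0.06×0.6475 + 0.20×0.5453 + 0.26×1.7378 + 0.19×1.7704 + 0.29×0.7715 = 1.1598
E(R_P) = R_f + β_P × MRP = 4.60% + 1.1598 × 4.74% = 10.10%

10.10%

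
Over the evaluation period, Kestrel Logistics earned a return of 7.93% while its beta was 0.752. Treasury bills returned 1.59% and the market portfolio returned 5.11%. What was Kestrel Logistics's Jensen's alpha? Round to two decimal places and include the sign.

+3.69%

Market excess return = 5.11% − 1.59% = 3.52%
CAPM benchmark = R_f + β(R_m − R_f) = 1.59% + 0.752 × 3.52% = 4.23704%
α = actual − benchmark = 7.93% − 4.23704% = +3.69%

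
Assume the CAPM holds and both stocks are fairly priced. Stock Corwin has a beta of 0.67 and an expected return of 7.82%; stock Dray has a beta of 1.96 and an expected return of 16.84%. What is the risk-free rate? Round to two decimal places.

3.14%

Both satisfy E(R) = R_f + β·MRP, so the slope of the SML is
MRP = (16.84% − 7.82%) / (1.96 − 0.67) = 9.02% / 1.29 = 6.9922%
R_f = E(R_Corwin) − β_Corwin·MRP = 7.82% − 0.67 × 6.9922% = 3.1352%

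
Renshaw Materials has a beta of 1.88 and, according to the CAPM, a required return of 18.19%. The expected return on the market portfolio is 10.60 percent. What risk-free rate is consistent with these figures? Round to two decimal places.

1.98%

E(R) = R_f + β(E(R_m) − R_f) = R_f(1 − β) + β·E(R_m)
18.19% = R_f × (1 − 1.88) + 1.88 × 10.60%
18.19% = R_f × -0.88 + 19.9280%
R_f = (18.19% − 19.9280%) / -0.88 = 1.98%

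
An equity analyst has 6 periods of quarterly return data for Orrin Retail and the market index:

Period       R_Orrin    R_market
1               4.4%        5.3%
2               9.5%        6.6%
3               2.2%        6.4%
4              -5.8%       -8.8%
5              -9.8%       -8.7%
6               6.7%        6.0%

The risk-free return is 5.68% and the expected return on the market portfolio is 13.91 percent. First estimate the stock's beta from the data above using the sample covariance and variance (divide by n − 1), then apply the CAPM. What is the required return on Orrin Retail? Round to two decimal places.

13.19%

Mean R_i = (4.4 + 9.5 + 2.2 − 5.8 − 9.8 + 6.7) / 6 = 1.2000%
Mean R_m = (5.3 + 6.6 + 6.4 − 8.8 − 8.7 + 6.0) / 6 = 1.1333%
Σ(R_i − R̄_i)(R_m − R̄_m) = 268.4400  ⇒  Cov = 268.4400 / 5 = 53.6880
Σ(R_m − R̄_m)² = 294.0333  ⇒  Var(R_m) = 294.0333 / 5 = 58.8067
β = Cov / Var(R_m) = 53.6880 / 58.8067 = 0.9130
MRP = 13.91% − 5.68% = 8.23%
E(R) = R_f + β × MRP = 5.68% + 0.9130 × 8.23% = 13.19%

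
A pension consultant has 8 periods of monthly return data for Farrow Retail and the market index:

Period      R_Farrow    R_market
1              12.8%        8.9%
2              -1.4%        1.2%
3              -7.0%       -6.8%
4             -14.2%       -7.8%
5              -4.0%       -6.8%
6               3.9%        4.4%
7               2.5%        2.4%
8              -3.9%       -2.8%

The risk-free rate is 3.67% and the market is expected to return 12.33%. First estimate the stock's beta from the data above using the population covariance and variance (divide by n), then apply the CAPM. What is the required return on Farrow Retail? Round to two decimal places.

Mean R_i = (12.8 − 1.4 − 7.0 − 14.2 − 4.0 + 3.9 + 2.5 − 3.9) / 8 = -1.4125%
Mean R_m = (8.9 + 1.2 − 6.8 − 7.8 − 6.8 + 4.4 + 2.4 − 2.8) / 8 = -0.9125%
Σ(R_i − R̄_i)(R_m − R̄_m) = 321.5688  ⇒  Cov = 321.5688 / 8 = 40.1961
Σ(R_m − R̄_m)² = 260.2688  ⇒  Var(R_m) = 260.2688 / 8 = 32.5336
β = Cov / Var(R_m) = 40.1961 / 32.5336 = 1.2355
MRP = 12.33% − 3.67% = 8.66%
E(R) = R_f + β × MRP = 3.67% + 1.2355 × 8.66% = 14.37%

14.37%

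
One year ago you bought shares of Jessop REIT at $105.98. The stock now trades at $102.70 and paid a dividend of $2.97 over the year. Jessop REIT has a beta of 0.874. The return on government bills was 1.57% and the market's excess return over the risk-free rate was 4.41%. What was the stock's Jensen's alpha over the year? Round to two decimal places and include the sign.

Realised HPR = (P1 + D1 − P0) / P0 = (102.70 + 2.97 − 105.98) / 105.98 = -0.31 / 105.98 = -0.2925%
CAPM required = R_f + β·MRP = 1.57% + 0.874 × 4.41% = 5.42434%
α = realised − required = -0.2925% − 5.42434% = -5.72%

-5.72%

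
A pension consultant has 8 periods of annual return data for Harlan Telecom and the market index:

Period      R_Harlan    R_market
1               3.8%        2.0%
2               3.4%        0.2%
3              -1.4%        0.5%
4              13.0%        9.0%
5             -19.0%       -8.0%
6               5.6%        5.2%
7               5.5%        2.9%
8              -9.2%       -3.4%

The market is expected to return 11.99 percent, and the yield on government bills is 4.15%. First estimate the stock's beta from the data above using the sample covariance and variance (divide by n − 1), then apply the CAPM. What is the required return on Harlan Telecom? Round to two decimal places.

Mean R_i = (3.8 + 3.4 − 1.4 + 13.0 − 19.0 + 5.6 + 5.5 − 9.2) / 8 = 0.2125%
Mean R_m = (2.0 + 0.2 + 0.5 + 9.0 − 8.0 + 5.2 + 2.9 − 3.4) / 8 = 1.0500%
Σ(R_i − R̄_i)(R_m − R̄_m) = 351.1450  ⇒  Cov = 351.1450 / 7 = 50.1636
Σ(R_m − R̄_m)² = 187.4800  ⇒  Var(R_m) = 187.4800 / 7 = 26.7829
β = Cov / Var(R_m) = 50.1636 / 26.7829 = 1.8730
MRP = 11.99% − 4.15% = 7.84%
E(R) = R_f + β × MRP = 4.15% + 1.8730 × 7.84% = 18.83%

18.83%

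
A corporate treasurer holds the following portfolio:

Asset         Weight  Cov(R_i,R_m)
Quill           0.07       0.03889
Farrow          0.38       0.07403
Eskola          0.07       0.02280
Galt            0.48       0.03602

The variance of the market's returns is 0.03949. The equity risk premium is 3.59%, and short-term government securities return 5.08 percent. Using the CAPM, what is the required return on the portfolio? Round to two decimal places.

β_Quill = 0.03889 / 0.03949 = 0.9848
β_Farrow = 0.07403 / 0.03949 = 1.8747
β_Eskola = 0.02280 / 0.03949 = 0.5774
β_Galt = 0.03602 / 0.03949 = 0.9121
β_P = Σ w_i β_i = 0.07×0.9848 + 0.38×1.8747 + 0.07×0.5774 + 0.48×0.9121 = 1.2595
E(R_P) = R_f + β_P × MRP = 5.08% + 1.2595 × 3.59% = 9.60%

9.60%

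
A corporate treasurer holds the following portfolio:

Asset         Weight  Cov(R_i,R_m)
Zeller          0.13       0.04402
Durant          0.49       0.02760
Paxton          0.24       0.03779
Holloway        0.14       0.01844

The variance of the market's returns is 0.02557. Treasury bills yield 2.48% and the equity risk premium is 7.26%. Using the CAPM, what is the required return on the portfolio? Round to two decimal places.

β_Zeller = 0.04402 / 0.02557 = 1.7215
β_Durant = 0.02760 / 0.02557 = 1.0794
β_Paxton = 0.03779 / 0.02557 = 1.4779
β_Holloway = 0.01844 / 0.02557 = 0.7212
β_P = Σ w_i β_i = 0.13×1.7215 + 0.49×1.0794 + 0.24×1.4779 + 0.14×0.7212 = 1.2084
E(R_P) = R_f + β_P × MRP = 2.48% + 1.2084 × 7.26% = 11.25%

11.25%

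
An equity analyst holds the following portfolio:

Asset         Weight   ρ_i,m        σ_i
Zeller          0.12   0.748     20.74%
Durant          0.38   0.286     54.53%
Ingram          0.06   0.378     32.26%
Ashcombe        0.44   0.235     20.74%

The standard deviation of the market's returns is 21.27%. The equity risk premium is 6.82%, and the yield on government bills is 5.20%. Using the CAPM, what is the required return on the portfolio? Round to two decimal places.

8.62%

β_Zeller = 0.748 × 20.74% / 21.27% = 0.7294
β_Durant = 0.286 × 54.53% / 21.27% = 0.7332
β_Ingram = 0.378 × 32.26% / 21.27% = 0.5733
β_Ashcombe = 0.235 × 20.74% / 21.27% = 0.2291
β_P = Σ w_i β_i = 0.12×0.7294 + 0.38×0.7332 + 0.06×0.5733 + 0.44×0.2291 = 0.5013
E(R_P) = R_f + β_P × MRP = 5.20% + 0.5013 × 6.82% = 8.62%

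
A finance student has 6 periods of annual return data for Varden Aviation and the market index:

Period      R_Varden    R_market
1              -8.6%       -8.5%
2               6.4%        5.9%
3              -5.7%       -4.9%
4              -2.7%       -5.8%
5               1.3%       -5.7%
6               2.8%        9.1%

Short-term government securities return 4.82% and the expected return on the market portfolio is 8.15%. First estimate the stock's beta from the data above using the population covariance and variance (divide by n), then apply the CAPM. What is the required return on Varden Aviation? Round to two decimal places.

6.86%

Mean R_i = (-8.6 + 6.4 − 5.7 − 2.7 + 1.3 + 2.8) / 6 = -1.0833%
Mean R_m = (-8.5 + 5.9 − 4.9 − 5.8 − 5.7 + 9.1) / 6 = -1.6500%
Σ(R_i − R̄_i)(R_m − R̄_m) = 161.7950  ⇒  Cov = 161.7950 / 6 = 26.9658
Σ(R_m − R̄_m)² = 263.6750  ⇒  Var(R_m) = 263.6750 / 6 = 43.9458
β = Cov / Var(R_m) = 26.9658 / 43.9458 = 0.6136
MRP = 8.15% − 4.82% = 3.33%
E(R) = R_f + β × MRP = 4.82% + 0.6136 × 3.33% = 6.86%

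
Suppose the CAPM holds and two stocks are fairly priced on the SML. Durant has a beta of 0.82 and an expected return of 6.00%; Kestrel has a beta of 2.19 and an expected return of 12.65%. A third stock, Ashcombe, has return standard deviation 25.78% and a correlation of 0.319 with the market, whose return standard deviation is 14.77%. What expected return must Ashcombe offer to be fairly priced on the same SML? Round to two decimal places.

MRP = (12.65% − 6.00%) / (2.19 − 0.82) = 4.8540%
R_f = 6.00% − 0.82 × 4.8540% = 2.0197%
β_Ashcombe = ρ·σ_i/σ_m = 0.319 × 25.78 / 14.77 = 0.5568
E(R_Ashcombe) = R_f + β × MRP = 2.0197% + 0.5568 × 4.8540% = 4.72%

4.72%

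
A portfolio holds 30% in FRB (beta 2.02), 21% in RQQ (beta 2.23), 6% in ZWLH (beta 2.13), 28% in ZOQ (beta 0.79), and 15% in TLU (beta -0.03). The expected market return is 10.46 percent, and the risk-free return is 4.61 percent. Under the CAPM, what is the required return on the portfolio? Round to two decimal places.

β_P = Σ w_i β_i = 0.30×2.02 + 0.21×2.23 + 0.06×2.13 + 0.28×0.79 + 0.15×-0.03 = 1.4188
MRP = 10.46% − 4.61% = 5.85%
E(R_P) = R_f + β_P × MRP = 4.61% + 1.4188 × 5.85% = 12.91%

12.91%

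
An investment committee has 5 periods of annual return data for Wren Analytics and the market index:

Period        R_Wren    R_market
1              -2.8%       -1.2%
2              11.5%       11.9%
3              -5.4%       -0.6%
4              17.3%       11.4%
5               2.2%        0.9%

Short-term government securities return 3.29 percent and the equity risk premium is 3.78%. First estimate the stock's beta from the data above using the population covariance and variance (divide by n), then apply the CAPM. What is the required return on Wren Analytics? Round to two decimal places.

Mean R_i = (-2.8 + 11.5 − 5.4 + 17.3 + 2.2) / 5 = 4.5600%
Mean R_m = (-1.2 + 11.9 − 0.6 + 11.4 + 0.9) / 5 = 4.4800%
Σ(R_i − R̄_i)(R_m − R̄_m) = 240.5060  ⇒  Cov = 240.5060 / 5 = 48.1012
Σ(R_m − R̄_m)² = 173.8280  ⇒  Var(R_m) = 173.8280 / 5 = 34.7656
β = Cov / Var(R_m) = 48.1012 / 34.7656 = 1.3836
E(R) = R_f + β × MRP = 3.29% + 1.3836 × 3.78% = 8.52%

8.52%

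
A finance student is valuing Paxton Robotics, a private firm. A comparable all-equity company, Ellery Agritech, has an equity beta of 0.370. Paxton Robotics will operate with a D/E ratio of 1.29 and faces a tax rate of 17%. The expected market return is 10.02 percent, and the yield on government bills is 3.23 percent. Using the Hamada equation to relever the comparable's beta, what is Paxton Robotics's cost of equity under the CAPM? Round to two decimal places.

8.43%

β_L = β_U × [1 + (1 − t)(D/E)] = 0.370 × [1 + (1 − 0.17) × 1.29]
    = 0.370 × [1 + 0.83 × 1.29] = 0.370 × 2.0707 = 0.7662
MRP = 10.02% − 3.23% = 6.79%
E(R) = R_f + β_L × MRP = 3.23% + 0.7662 × 6.79% = 8.43%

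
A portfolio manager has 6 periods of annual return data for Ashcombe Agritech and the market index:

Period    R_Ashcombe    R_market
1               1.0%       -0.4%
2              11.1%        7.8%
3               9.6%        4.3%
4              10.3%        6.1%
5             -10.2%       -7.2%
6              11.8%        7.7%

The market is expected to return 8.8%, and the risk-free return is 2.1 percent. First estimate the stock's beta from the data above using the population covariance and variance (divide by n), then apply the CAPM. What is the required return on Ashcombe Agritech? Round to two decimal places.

11.92%

Mean R_i = (1.0 + 11.1 + 9.6 + 10.3 − 10.2 + 11.8) / 6 = 5.6000%
Mean R_m = (-0.4 + 7.8 + 4.3 + 6.1 − 7.2 + 7.7) / 6 = 3.0500%
Σ(R_i − R̄_i)(R_m − R̄_m) = 252.1100  ⇒  Cov = 252.1100 / 6 = 42.0183
Σ(R_m − R̄_m)² = 172.0150  ⇒  Var(R_m) = 172.0150 / 6 = 28.6692
β = Cov / Var(R_m) = 42.0183 / 28.6692 = 1.4656
MRP = 8.8% − 2.1% = 6.70%
E(R) = R_f + β × MRP = 2.1% + 1.4656 × 6.7% = 11.92%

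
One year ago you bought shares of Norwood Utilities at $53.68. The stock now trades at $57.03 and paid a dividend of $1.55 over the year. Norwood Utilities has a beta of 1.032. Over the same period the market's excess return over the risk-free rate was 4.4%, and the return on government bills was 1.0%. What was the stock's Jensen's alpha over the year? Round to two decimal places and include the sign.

Realised HPR = (P1 + D1 − P0) / P0 = (57.03 + 1.55 − 53.68) / 53.68 = 4.90 / 53.68 = 9.1282%
CAPM required = R_f + β·MRP = 1.0% + 1.032 × 4.4% = 5.5408%
α = realised − required = 9.1282% − 5.5408% = +3.59%

+3.59%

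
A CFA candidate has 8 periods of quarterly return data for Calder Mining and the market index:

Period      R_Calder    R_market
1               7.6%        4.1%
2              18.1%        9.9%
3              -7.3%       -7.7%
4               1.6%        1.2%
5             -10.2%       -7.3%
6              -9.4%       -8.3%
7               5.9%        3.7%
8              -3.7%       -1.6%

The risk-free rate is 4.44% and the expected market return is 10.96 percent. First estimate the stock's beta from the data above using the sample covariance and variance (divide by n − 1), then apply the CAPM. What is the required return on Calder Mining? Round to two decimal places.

Mean R_i = (7.6 + 18.1 − 7.3 + 1.6 − 10.2 − 9.4 + 5.9 − 3.7) / 8 = 0.3250%
Mean R_m = (4.1 + 9.9 − 7.7 + 1.2 − 7.3 − 8.3 + 3.7 − 1.6) / 8 = -0.7500%
Σ(R_i − R̄_i)(R_m − R̄_m) = 450.6600  ⇒  Cov = 450.6600 / 7 = 64.3800
Σ(R_m − R̄_m)² = 309.4800  ⇒  Var(R_m) = 309.4800 / 7 = 44.2114
β = Cov / Var(R_m) = 64.3800 / 44.2114 = 1.4562
MRP = 10.96% − 4.44% = 6.52%
E(R) = R_f + β × MRP = 4.44% + 1.4562 × 6.52% = 13.93%

13.93%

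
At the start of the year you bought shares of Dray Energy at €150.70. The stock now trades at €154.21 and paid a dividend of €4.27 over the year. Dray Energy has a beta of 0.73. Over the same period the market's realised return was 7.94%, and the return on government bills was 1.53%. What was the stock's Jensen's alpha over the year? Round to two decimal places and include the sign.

-1.05%

Realised HPR = (P1 + D1 − P0) / P0 = (154.21 + 4.27 − 150.70) / 150.70 = 7.78 / 150.70 = 5.1626%
MRP = 7.94% − 1.53% = 6.41%
CAPM required = R_f + β·MRP = 1.53% + 0.73 × 6.41% = 6.2093%
α = realised − required = 5.1626% − 6.2093% = -1.05%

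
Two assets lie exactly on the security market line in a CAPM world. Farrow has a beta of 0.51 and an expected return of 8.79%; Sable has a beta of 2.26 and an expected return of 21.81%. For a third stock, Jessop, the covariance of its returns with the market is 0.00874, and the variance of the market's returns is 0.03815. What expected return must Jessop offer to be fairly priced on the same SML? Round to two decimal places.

6.70%

MRP = (21.81% − 8.79%) / (2.26 − 0.51) = 7.4400%
R_f = 8.79% − 0.51 × 7.4400% = 4.9956%
β_Jessop = Cov / Var(R_m) = 0.00874 / 0.03815 = 0.2291
E(R_Jessop) = R_f + β × MRP = 4.9956% + 0.2291 × 7.4400% = 6.70%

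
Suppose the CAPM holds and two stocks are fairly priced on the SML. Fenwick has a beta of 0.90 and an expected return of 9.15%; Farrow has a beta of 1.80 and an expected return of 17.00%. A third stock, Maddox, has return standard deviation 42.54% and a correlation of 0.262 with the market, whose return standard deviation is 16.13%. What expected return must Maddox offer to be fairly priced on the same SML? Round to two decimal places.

7.33%

MRP = (17.00% − 9.15%) / (1.80 − 0.90) = 8.7222%
R_f = 9.15% − 0.90 × 8.7222% = 1.3000%
β_Maddox = ρ·σ_i/σ_m = 0.262 × 42.54 / 16.13 = 0.6910
E(R_Maddox) = R_f + β × MRP = 1.3000% + 0.6910 × 8.7222% = 7.33%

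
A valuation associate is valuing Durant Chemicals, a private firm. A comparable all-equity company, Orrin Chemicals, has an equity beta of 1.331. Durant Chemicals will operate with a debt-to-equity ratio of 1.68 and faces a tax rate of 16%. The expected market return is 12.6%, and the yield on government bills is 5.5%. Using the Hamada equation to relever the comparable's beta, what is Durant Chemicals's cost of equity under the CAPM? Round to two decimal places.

28.29%

β_L = β_U × [1 + (1 − t)(D/E)] = 1.331 × [1 + (1 − 0.16) × 1.68]
    = 1.331 × [1 + 0.84 × 1.68] = 1.331 × 2.4112 = 3.2093
MRP = 12.6% − 5.5% = 7.10%
E(R) = R_f + β_L × MRP = 5.5% + 3.2093 × 7.1% = 28.29%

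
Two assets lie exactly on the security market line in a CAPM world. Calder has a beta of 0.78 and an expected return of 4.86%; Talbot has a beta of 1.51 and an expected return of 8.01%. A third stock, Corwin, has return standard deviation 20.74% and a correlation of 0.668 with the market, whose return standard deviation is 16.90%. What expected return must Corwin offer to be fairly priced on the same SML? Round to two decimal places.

5.03%

MRP = (8.01% − 4.86%) / (1.51 − 0.78) = 4.3151%
R_f = 4.86% − 0.78 × 4.3151% = 1.4942%
β_Corwin = ρ·σ_i/σ_m = 0.668 × 20.74 / 16.90 = 0.8198
E(R_Corwin) = R_f + β × MRP = 1.4942% + 0.8198 × 4.3151% = 5.03%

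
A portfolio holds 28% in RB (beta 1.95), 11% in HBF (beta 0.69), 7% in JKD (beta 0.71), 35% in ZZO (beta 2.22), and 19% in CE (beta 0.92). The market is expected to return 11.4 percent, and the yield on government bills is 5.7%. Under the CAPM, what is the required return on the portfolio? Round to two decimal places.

β_P = Σ w_i β_i = 0.28×1.95 + 0.11×0.69 + 0.07×0.71 + 0.35×2.22 + 0.19×0.92 = 1.6234
MRP = 11.4% − 5.7% = 5.70%
E(R_P) = R_f + β_P × MRP = 5.7% + 1.6234 × 5.7% = 14.95%

14.95%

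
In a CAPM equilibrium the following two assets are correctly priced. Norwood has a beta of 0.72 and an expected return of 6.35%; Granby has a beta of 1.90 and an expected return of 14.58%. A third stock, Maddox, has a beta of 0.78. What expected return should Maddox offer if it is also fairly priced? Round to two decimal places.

6.77%

MRP (SML slope) = (14.58% − 6.35%) / (1.90 − 0.72) = 8.23% / 1.18 = 6.9746%
R_f (intercept) = 6.35% − 0.72 × 6.9746% = 1.3283%
E(R_Maddox) = R_f + β × MRP = 1.3283% + 0.78 × 6.9746% = 6.77%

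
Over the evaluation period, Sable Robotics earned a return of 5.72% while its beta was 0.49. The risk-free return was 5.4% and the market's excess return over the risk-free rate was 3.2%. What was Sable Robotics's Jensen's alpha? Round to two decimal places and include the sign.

CAPM benchmark = R_f + β(R_m − R_f) = 5.4% + 0.49 × 3.2% = 6.9680%
α = actual − benchmark = 5.72% − 6.9680% = -1.25%

-1.25%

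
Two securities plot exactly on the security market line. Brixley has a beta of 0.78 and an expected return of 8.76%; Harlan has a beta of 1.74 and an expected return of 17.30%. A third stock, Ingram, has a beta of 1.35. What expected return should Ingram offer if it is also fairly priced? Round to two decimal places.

MRP (SML slope) = (17.30% − 8.76%) / (1.74 − 0.78) = 8.54% / 0.96 = 8.8958%
R_f (intercept) = 8.76% − 0.78 × 8.8958% = 1.8213%
E(R_Ingram) = R_f + β × MRP = 1.8213% + 1.35 × 8.8958% = 13.83%

13.83%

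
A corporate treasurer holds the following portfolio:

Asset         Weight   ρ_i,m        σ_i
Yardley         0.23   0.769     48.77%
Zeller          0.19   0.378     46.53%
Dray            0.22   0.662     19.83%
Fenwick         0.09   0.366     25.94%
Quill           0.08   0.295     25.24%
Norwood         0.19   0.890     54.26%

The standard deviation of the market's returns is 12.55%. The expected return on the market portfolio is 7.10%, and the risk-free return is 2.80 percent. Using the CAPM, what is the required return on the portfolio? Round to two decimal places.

11.53%

β_Yardley = 0.769 × 48.77% / 12.55% = 2.9884
β_Zeller = 0.378 × 46.53% / 12.55% = 1.4015
β_Dray = 0.662 × 19.83% / 12.55% = 1.0460
β_Fenwick = 0.366 × 25.94% / 12.55% = 0.7565
β_Quill = 0.295 × 25.24% / 12.55% = 0.5933
β_Norwood = 0.890 × 54.26% / 12.55% = 3.8479
β_P = Σ w_i β_i = 0.23×2.9884 + 0.19×1.4015 + 0.22×1.0460 + 0.09×0.7565 + 0.08×0.5933 + 0.19×3.8479 = 2.0304
MRP = 7.10% − 2.80% = 4.30%
E(R_P) = R_f + β_P × MRP = 2.80% + 2.0304 × 4.30% = 11.53%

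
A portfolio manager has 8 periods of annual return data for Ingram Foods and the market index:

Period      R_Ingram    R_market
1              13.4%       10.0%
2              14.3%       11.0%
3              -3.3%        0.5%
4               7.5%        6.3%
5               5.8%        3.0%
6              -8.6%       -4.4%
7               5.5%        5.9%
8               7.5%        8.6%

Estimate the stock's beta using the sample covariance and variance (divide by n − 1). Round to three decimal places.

1.449

Mean R_i = (13.4 + 14.3 − 3.3 + 7.5 + 5.8 − 8.6 + 5.5 + 7.5) / 8 = 5.2625%
Mean R_m = (10.0 + 11.0 + 0.5 + 6.3 + 3.0 − 4.4 + 5.9 + 8.6) / 8 = 5.1125%
Σ(R_i − R̄_i)(R_m − R̄_m) = 273.8538  ⇒  Cov = 273.8538 / 7 = 39.1220
Σ(R_m − R̄_m)² = 188.9688  ⇒  Var(R_m) = 188.9688 / 7 = 26.9955
β = Cov / Var(R_m) = 39.1220 / 26.9955 = 1.4492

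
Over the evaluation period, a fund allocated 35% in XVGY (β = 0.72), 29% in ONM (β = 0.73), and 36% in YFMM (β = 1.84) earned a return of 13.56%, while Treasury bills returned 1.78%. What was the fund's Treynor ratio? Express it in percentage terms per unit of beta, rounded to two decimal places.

β_P = 0.35×0.72 + 0.29×0.73 + 0.36×1.84 = 1.1261
Treynor = (R_P − R_f) / β_P = (13.56% − 1.78%) / 1.1261 = 11.78% / 1.1261 = 10.46%

10.46%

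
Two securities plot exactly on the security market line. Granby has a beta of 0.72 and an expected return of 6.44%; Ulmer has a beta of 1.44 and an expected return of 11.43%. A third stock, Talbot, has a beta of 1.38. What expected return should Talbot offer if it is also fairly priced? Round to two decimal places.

MRP (SML slope) = (11.43% − 6.44%) / (1.44 − 0.72) = 4.99% / 0.72 = 6.9306%
R_f (intercept) = 6.44% − 0.72 × 6.9306% = 1.4500%
E(R_Talbot) = R_f + β × MRP = 1.4500% + 1.38 × 6.9306% = 11.01%

11.01%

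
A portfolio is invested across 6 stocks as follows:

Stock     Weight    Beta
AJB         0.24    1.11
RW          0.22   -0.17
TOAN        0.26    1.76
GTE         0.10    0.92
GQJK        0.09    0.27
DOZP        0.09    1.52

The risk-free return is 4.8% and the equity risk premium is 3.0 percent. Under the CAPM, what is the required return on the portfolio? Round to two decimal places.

7.62%

β_P = Σ w_i β_i = 0.24×1.11 + 0.22×-0.17 + 0.26×1.76 + 0.10×0.92 + 0.09×0.27 + 0.09×1.52 = 0.9397
E(R_P) = R_f + β_P × MRP = 4.8% + 0.9397 × 3.0% = 7.62%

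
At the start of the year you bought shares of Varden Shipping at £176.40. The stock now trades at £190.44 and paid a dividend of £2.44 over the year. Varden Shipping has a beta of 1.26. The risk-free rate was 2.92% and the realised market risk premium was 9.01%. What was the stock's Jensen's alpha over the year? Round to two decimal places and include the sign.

Realised HPR = (P1 + D1 − P0) / P0 = (190.44 + 2.44 − 176.40) / 176.40 = 16.48 / 176.40 = 9.3424%
CAPM required = R_f + β·MRP = 2.92% + 1.26 × 9.01% = 14.2726%
α = realised − required = 9.3424% − 14.2726% = -4.93%

-4.93%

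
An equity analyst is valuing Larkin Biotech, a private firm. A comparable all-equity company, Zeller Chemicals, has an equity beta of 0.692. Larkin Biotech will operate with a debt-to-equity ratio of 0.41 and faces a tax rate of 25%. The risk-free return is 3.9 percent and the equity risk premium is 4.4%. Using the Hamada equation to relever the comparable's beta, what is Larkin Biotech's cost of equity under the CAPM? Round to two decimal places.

7.88%

β_L = β_U × [1 + (1 − t)(D/E)] = 0.692 × [1 + (1 − 0.25) × 0.41]
    = 0.692 × [1 + 0.75 × 0.41] = 0.692 × 1.3075 = 0.9048
E(R) = R_f + β_L × MRP = 3.9% + 0.9048 × 4.4% = 7.88%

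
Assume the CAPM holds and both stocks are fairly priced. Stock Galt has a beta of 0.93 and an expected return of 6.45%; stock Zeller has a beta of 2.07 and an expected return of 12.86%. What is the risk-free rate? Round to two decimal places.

1.22%

Both satisfy E(R) = R_f + β·MRP, so the slope of the SML is
MRP = (12.86% − 6.45%) / (2.07 − 0.93) = 6.41% / 1.14 = 5.6228%
R_f = E(R_Galt) − β_Galt·MRP = 6.45% − 0.93 × 5.6228% = 1.2208%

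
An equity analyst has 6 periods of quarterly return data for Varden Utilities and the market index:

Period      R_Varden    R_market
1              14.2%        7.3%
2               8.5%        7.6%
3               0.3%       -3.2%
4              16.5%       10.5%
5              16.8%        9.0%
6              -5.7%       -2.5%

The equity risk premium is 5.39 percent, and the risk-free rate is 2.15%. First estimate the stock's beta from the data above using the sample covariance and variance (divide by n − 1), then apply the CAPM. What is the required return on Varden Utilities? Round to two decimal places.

9.99%

Mean R_i = (14.2 + 8.5 + 0.3 + 16.5 + 16.8 − 5.7) / 6 = 8.4333%
Mean R_m = (7.3 + 7.6 − 3.2 + 10.5 + 9.0 − 2.5) / 6 = 4.7833%
Σ(R_i − R̄_i)(R_m − R̄_m) = 263.9633  ⇒  Cov = 263.9633 / 5 = 52.7927
Σ(R_m − R̄_m)² = 181.5083  ⇒  Var(R_m) = 181.5083 / 5 = 36.3017
β = Cov / Var(R_m) = 52.7927 / 36.3017 = 1.4543
E(R) = R_f + β × MRP = 2.15% + 1.4543 × 5.39% = 9.99%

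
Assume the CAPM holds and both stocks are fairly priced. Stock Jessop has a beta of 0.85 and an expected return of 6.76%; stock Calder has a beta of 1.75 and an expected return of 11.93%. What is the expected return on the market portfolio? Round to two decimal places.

7.62%

Both satisfy E(R) = R_f + β·MRP, so the slope of the SML is
MRP = (11.93% − 6.76%) / (1.75 − 0.85) = 5.17% / 0.90 = 5.7444%
R_f = E(R_Jessop) − β_Jessop·MRP = 6.76% − 0.85 × 5.7444% = 1.8773%
E(R_m) = R_f + MRP = 1.8773% + 5.7444% = 7.62%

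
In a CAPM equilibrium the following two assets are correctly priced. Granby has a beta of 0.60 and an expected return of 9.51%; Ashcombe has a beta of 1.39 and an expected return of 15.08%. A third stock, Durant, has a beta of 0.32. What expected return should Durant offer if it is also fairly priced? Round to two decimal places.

MRP (SML slope) = (15.08% − 9.51%) / (1.39 − 0.60) = 5.57% / 0.79 = 7.0506%
R_f (intercept) = 9.51% − 0.60 × 7.0506% = 5.2796%
E(R_Durant) = R_f + β × MRP = 5.2796% + 0.32 × 7.0506% = 7.54%

7.54%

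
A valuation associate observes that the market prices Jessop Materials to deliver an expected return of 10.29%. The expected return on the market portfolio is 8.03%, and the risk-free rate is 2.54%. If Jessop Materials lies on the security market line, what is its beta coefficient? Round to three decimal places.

MRP = 8.03% − 2.54% = 5.49%
β = (E(R) − R_f) / MRP = (10.29% − 2.54%) / 5.49% = 7.75% / 5.49% = 1.412

1.412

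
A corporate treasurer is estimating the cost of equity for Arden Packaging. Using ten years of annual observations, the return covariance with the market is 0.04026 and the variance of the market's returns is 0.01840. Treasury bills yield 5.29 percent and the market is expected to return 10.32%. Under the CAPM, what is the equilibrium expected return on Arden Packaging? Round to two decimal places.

β = Cov(R_i, R_m) / Var(R_m) = 0.04026 / 0.01840 = 2.1880
MRP = 10.32% − 5.29% = 5.03%
E(R) = R_f + β × MRP = 5.29% + 2.1880 × 5.03% = 16.30%

16.30%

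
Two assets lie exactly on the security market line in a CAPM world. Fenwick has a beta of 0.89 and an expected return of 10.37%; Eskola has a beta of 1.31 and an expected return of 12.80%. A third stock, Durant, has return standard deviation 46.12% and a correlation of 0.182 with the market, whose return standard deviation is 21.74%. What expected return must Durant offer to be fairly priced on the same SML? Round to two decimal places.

7.45%

MRP = (12.80% − 10.37%) / (1.31 − 0.89) = 5.7857%
R_f = 10.37% − 0.89 × 5.7857% = 5.2207%
β_Durant = ρ·σ_i/σ_m = 0.182 × 46.12 / 21.74 = 0.3861
E(R_Durant) = R_f + β × MRP = 5.2207% + 0.3861 × 5.7857% = 7.45%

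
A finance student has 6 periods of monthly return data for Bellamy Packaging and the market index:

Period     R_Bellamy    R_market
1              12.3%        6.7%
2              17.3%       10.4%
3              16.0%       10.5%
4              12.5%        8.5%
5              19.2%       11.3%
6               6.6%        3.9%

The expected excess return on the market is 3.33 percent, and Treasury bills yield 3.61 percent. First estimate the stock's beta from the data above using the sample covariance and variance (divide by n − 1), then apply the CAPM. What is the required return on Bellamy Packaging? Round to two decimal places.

Mean R_i = (12.3 + 17.3 + 16.0 + 12.5 + 19.2 + 6.6) / 6 = 13.9833%
Mean R_m = (6.7 + 10.4 + 10.5 + 8.5 + 11.3 + 3.9) / 6 = 8.5500%
Σ(R_i − R̄_i)(R_m − R̄_m) = 61.9350  ⇒  Cov = 61.9350 / 5 = 12.3870
Σ(R_m − R̄_m)² = 39.8350  ⇒  Var(R_m) = 39.8350 / 5 = 7.9670
β = Cov / Var(R_m) = 12.3870 / 7.9670 = 1.5548
E(R) = R_f + β × MRP = 3.61% + 1.5548 × 3.33% = 8.79%

8.79%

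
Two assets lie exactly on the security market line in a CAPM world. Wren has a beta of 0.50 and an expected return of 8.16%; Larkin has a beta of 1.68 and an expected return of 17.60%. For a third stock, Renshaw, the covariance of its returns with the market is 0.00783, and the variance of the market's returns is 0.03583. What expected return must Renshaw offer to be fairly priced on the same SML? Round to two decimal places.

MRP = (17.60% − 8.16%) / (1.68 − 0.50) = 8.0000%
R_f = 8.16% − 0.50 × 8.0000% = 4.1600%
β_Renshaw = Cov / Var(R_m) = 0.00783 / 0.03583 = 0.2185
E(R_Renshaw) = R_f + β × MRP = 4.1600% + 0.2185 × 8.0000% = 5.91%

5.91%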